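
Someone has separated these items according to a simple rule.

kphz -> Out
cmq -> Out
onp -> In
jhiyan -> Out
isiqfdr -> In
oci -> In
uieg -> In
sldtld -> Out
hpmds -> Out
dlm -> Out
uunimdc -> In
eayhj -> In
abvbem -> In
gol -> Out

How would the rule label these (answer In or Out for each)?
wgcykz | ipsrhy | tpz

The simplest hypothesis consistent with all the labels is: starts with a vowel.
Out: wgcykz, since starts with 'w'. In: ipsrhy, since starts with 'i'. Out: tpz, since starts with 't'.

Out, In, Out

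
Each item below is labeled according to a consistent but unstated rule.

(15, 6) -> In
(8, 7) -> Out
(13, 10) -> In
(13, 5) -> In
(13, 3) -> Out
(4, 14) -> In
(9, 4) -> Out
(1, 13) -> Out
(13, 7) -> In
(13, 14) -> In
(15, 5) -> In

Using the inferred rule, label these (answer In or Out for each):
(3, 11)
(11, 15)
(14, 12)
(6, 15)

Out, In, In, In

The pattern is that an item is 'In' exactly when: sum ≥ 18.
(3, 11): Out (3+11 = 14). (11, 15): In (11+15 = 26). (14, 12): In (14+12 = 26). (6, 15): In (6+15 = 21).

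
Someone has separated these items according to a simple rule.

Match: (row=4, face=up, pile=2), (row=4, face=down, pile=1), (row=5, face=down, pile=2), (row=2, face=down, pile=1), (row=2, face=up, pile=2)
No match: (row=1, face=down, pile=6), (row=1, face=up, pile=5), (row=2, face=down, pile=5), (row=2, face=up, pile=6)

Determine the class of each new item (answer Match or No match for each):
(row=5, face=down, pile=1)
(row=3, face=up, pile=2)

Match, Match

Rule: pile ≤ 2. This holds for each 'Match' example and fails for each 'No match' one.
Match: (row=5, face=down, pile=1), since pile = 1.
Match: (row=3, face=up, pile=2), since pile = 2.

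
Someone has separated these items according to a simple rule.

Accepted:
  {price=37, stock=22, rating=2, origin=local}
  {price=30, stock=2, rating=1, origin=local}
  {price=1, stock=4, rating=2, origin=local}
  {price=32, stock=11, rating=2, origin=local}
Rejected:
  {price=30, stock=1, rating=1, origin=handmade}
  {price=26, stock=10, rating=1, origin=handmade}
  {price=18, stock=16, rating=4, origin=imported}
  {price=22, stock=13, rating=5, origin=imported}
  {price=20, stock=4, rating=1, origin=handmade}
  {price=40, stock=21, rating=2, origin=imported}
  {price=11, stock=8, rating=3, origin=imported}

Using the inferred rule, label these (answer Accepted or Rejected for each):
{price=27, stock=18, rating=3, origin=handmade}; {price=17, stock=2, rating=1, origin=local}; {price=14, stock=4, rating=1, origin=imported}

Rejected, Accepted, Rejected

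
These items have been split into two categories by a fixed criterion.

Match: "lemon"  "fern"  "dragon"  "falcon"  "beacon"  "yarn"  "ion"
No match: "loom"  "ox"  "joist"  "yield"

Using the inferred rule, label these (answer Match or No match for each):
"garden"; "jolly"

The rule appears to be: contains 'n'.
"garden" → has 'n' → Match.
"jolly" → no 'n' → No match.

Match, No match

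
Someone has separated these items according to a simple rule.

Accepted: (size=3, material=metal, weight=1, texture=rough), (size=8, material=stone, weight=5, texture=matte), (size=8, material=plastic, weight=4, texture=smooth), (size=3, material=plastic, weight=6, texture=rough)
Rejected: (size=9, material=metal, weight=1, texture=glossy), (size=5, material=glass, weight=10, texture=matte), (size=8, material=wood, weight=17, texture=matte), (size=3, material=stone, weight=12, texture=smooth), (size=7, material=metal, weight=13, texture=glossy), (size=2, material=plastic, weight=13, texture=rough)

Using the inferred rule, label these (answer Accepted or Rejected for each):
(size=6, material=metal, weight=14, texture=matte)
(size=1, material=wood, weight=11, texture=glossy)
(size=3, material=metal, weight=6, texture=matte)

Rejected, Rejected, Accepted

Rule: size ≤ 8 AND weight ≤ 6. This holds for each 'Accepted' example and fails for each 'Rejected' one.
(size=6, material=metal, weight=14, texture=matte): Rejected (size = 6, weight = 14). (size=1, material=wood, weight=11, texture=glossy): Rejected (size = 1, weight = 11). (size=3, material=metal, weight=6, texture=matte): Accepted (size = 3, weight = 6).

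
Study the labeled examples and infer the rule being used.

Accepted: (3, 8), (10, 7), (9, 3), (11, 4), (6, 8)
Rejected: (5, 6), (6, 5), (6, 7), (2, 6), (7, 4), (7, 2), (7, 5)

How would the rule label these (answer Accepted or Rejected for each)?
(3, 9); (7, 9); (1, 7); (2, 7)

Accepted, Accepted, Rejected, Rejected

'Accepted' ⟺ max ≥ 8.
(3, 9) — max 9, hence Accepted. (7, 9) — max 9, hence Accepted. (1, 7) — max 7, hence Rejected. (2, 7) — max 7, hence Rejected.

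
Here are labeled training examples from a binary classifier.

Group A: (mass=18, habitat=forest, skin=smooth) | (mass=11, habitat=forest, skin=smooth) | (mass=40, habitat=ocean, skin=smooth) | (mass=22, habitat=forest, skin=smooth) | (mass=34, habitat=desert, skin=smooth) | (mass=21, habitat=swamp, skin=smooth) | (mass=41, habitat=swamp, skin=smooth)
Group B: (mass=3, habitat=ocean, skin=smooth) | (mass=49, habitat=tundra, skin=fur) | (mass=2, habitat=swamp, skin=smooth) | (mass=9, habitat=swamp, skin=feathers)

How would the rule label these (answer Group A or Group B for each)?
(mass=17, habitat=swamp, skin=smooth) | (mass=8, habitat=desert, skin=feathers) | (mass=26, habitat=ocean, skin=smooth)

The common property of the 'Group A' items is: skin is smooth AND mass ≥ 9. No 'Group B' item has it.
Group A: (mass=17, habitat=swamp, skin=smooth), since skin is smooth, mass = 17.
Group B: (mass=8, habitat=desert, skin=feathers), since skin is feathers, mass = 8.
Group A: (mass=26, habitat=ocean, skin=smooth), since skin is smooth, mass = 26.

Group A, Group B, Group A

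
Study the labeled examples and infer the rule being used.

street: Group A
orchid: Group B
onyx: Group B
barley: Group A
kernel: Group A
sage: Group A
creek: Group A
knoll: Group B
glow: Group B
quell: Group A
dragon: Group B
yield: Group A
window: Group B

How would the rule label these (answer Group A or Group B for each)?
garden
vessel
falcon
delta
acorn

Group A, Group A, Group B, Group A, Group B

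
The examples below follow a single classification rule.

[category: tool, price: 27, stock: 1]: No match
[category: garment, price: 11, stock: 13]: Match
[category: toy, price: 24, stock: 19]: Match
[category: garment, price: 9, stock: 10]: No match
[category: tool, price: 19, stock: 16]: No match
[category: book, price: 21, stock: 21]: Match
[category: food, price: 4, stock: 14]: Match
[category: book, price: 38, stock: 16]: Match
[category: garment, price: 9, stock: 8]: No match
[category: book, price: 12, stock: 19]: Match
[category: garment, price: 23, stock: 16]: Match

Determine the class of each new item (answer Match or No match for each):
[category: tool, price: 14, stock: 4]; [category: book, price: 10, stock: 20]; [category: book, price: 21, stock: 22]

One predicate separates the groups cleanly: stock ≥ 13 AND price ≠ 19.
[category: tool, price: 14, stock: 4]: stock = 4, price = 14 — does not satisfy this, so No match.
[category: book, price: 10, stock: 20]: stock = 20, price = 10 — passes, so Match.
[category: book, price: 21, stock: 22]: stock = 22, price = 21 — passes, so Match.

No match, Match, Match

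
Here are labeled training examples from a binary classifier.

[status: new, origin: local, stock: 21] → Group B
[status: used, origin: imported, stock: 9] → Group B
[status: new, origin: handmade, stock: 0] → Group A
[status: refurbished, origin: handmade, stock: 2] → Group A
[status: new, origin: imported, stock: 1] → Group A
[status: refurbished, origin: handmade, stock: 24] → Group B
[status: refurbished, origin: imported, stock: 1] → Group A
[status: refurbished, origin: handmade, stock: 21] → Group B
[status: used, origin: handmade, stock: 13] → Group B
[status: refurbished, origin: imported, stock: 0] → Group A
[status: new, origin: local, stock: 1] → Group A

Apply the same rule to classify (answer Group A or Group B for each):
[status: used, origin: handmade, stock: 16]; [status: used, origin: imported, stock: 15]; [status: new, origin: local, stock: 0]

Group B, Group B, Group A

One predicate separates the groups cleanly: stock ≤ 2.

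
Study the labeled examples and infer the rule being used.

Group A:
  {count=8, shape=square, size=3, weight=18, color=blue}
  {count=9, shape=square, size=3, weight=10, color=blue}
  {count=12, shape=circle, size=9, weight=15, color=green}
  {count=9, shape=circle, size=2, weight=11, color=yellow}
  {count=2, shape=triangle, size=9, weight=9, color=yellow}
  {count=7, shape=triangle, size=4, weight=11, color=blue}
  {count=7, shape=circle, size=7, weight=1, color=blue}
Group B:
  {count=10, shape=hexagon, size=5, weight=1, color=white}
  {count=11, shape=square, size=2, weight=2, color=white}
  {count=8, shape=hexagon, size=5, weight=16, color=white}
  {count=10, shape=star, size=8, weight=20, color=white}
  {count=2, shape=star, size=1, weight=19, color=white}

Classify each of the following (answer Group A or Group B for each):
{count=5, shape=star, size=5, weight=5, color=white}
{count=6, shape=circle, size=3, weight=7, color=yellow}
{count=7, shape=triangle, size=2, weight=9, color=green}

Group B, Group A, Group A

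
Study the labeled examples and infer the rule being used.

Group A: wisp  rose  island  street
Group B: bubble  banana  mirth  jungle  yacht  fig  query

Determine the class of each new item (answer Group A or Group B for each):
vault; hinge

The simplest hypothesis consistent with all the labels is: contains 's'.
vault: no 's' — does not satisfy this, so Group B. hinge: no 's' — does not satisfy this, so Group B.

Group B, Group B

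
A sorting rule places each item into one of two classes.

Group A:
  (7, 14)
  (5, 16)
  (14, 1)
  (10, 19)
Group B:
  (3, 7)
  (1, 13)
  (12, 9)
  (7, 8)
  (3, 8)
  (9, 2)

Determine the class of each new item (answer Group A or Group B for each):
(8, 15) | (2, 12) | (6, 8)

Group A, Group B, Group B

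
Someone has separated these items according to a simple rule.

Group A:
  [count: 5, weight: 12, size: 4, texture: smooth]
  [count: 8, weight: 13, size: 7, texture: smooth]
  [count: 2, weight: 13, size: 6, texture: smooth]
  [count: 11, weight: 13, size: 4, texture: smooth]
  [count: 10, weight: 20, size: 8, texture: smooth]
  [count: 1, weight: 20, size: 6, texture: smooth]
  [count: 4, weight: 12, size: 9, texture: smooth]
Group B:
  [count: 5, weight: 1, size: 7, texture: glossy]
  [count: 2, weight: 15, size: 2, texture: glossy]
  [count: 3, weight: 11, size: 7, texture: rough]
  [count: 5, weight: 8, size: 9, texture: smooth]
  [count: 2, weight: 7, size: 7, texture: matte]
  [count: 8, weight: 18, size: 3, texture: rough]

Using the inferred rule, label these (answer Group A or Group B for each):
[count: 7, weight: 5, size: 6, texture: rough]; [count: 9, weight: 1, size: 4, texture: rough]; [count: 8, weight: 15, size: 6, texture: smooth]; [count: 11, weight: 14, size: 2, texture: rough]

Rule: texture is smooth AND weight ≥ 11. This holds for each 'Group A' example and fails for each 'Group B' one.
[count: 7, weight: 5, size: 6, texture: rough]: Group B (texture is rough, weight = 5).
[count: 9, weight: 1, size: 4, texture: rough]: Group B (texture is rough, weight = 1).
[count: 8, weight: 15, size: 6, texture: smooth]: Group A (texture is smooth, weight = 15).
[count: 11, weight: 14, size: 2, texture: rough]: Group B (texture is rough, weight = 14).

Group B, Group B, Group A, Group B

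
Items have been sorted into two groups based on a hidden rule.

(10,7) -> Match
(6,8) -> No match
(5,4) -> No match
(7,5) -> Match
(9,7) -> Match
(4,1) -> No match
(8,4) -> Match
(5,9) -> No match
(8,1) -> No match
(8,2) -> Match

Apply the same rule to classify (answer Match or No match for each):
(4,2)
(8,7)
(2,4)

No match, Match, No match

A rule that fits every label: first > second AND sum ≥ 10 — true of each 'Match' example, false of each 'No match' one.
(4,2): No match (4 > 2, 4+2 = 6). (8,7): Match (8 > 7, 8+7 = 15). (2,4): No match (2 < 4, 2+4 = 6).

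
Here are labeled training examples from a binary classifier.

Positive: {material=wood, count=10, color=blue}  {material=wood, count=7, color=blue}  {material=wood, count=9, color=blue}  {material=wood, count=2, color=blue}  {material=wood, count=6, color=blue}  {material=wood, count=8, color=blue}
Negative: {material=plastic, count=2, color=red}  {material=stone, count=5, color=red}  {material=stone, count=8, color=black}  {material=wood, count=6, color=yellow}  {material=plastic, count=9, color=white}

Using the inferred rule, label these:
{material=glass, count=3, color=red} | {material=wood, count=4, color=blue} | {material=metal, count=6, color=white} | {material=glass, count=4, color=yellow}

Negative, Positive, Negative, Negative

The distinguishing property — color is blue — holds for all the 'Positive' cases and none of the 'Negative' cases.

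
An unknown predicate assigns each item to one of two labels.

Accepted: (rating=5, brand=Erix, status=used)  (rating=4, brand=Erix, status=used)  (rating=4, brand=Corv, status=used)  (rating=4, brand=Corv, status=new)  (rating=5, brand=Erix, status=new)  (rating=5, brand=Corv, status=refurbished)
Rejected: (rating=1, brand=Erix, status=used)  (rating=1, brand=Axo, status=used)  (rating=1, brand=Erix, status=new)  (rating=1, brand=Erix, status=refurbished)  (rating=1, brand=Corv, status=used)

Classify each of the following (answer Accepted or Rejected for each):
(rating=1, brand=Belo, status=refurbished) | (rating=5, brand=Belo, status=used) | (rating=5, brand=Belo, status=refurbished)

Rejected, Accepted, Accepted

'Accepted' ⟺ rating ≥ 4.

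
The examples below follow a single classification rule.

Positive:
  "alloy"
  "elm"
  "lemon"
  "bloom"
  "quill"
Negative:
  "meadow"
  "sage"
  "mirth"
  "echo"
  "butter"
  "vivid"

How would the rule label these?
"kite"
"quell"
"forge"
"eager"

Negative, Positive, Negative, Negative

The rule appears to be: contains 'l'.
Negative: "kite", since no 'l'. Positive: "quell", since has 'l'. Negative: "forge", since no 'l'. Negative: "eager", since no 'l'.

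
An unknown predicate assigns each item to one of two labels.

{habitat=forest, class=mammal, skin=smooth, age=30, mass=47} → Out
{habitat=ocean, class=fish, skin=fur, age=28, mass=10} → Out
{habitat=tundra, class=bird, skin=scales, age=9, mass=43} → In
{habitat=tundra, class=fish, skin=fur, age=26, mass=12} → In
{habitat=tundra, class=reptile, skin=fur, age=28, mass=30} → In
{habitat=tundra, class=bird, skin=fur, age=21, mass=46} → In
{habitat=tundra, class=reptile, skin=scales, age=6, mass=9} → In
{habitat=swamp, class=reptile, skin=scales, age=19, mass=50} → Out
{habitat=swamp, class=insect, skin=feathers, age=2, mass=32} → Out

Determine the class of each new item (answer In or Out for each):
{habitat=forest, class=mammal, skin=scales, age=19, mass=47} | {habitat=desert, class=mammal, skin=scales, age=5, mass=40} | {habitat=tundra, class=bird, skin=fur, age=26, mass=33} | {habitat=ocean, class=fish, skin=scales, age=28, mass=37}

The distinguishing property — habitat is tundra — holds for all the 'In' cases and none of the 'Out' cases.

Out, Out, In, Out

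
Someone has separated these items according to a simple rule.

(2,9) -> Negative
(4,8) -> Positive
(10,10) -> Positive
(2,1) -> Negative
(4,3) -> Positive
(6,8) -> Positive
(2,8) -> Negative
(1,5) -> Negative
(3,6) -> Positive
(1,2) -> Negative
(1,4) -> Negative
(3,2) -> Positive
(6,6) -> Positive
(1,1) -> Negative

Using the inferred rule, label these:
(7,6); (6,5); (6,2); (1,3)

Rule: first ≥ 3. This holds for each 'Positive' example and fails for each 'Negative' one.
(7,6): first 7, meets the rule → Positive.
(6,5): first 6, meets the rule → Positive.
(6,2): first 6, meets the rule → Positive.
(1,3): first 1, does not pass → Negative.

Positive, Positive, Positive, Negative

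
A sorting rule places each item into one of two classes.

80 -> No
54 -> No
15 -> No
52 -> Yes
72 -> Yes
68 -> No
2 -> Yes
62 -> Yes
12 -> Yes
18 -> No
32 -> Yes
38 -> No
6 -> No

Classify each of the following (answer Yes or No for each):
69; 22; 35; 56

Every 'Yes' example satisfies: ends in digit 2. None of the 'No' examples do.
69: last digit 9 — does not fit, so No. 22: last digit 2 — satisfies this, so Yes. 35: last digit 5 — does not fit, so No. 56: last digit 6 — does not fit, so No.

No, Yes, No, No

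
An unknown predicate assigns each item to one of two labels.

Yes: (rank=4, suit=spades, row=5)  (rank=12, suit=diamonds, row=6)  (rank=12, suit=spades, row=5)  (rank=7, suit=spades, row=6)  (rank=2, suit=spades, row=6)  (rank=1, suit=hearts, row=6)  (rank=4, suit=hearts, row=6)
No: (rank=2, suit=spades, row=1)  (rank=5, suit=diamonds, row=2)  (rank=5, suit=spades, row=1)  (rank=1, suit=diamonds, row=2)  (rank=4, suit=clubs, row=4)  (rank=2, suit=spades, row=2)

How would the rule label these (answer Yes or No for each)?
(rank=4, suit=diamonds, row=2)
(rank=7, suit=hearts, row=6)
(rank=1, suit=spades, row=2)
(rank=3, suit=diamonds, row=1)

'Yes' ⟺ row ≥ 5.
No: (rank=4, suit=diamonds, row=2), since row = 2. Yes: (rank=7, suit=hearts, row=6), since row = 6. No: (rank=1, suit=spades, row=2), since row = 2. No: (rank=3, suit=diamonds, row=1), since row = 1.

No, Yes, No, No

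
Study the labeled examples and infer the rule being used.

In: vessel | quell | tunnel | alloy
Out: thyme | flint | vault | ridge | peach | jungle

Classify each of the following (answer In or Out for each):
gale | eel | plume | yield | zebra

'In' ⟺ has a double letter.
gale → no doubled letter → Out.
eel → 'ee' doubled → In.
plume → no doubled letter → Out.
yield → no doubled letter → Out.
zebra → no doubled letter → Out.

Out, In, Out, Out, Out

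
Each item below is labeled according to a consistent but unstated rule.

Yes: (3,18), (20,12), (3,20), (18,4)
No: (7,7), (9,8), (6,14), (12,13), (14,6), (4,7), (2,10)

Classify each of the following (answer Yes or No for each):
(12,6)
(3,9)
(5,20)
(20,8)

No, No, Yes, Yes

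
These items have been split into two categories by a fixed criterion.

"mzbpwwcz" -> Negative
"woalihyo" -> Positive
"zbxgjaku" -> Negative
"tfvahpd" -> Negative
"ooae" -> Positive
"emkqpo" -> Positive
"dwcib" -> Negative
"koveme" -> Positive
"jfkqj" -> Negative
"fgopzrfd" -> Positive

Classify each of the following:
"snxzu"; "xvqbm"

Rule: contains 'o'. This holds for each 'Positive' example and fails for each 'Negative' one.

Negative, Negative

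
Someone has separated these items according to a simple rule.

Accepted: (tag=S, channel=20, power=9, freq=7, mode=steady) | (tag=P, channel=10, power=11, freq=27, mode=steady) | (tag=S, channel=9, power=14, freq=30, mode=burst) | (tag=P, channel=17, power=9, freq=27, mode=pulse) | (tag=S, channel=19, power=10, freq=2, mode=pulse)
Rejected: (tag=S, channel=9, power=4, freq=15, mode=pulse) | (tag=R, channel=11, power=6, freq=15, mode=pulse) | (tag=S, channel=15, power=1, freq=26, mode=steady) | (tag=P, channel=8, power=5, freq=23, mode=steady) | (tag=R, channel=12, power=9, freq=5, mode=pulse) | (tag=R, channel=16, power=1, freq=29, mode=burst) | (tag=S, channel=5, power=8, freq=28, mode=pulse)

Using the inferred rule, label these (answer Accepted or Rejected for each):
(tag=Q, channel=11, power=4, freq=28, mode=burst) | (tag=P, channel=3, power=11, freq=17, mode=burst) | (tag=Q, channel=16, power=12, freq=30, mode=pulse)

Rejected, Accepted, Accepted

The rule appears to be: freq ≠ 5 AND power ≥ 9.
(tag=Q, channel=11, power=4, freq=28, mode=burst) → freq = 28, power = 4 → Rejected. (tag=P, channel=3, power=11, freq=17, mode=burst) → freq = 17, power = 11 → Accepted. (tag=Q, channel=16, power=12, freq=30, mode=pulse) → freq = 30, power = 12 → Accepted.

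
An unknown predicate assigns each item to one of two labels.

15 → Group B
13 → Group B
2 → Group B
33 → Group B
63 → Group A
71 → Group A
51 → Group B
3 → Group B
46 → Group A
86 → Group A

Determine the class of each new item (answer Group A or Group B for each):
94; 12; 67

Group A, Group B, Group A

The rule appears to be: digit sum ≥ 7.
Group A: 94, since digit sum 9+4 = 13. Group B: 12, since digit sum 1+2 = 3. Group A: 67, since digit sum 6+7 = 13.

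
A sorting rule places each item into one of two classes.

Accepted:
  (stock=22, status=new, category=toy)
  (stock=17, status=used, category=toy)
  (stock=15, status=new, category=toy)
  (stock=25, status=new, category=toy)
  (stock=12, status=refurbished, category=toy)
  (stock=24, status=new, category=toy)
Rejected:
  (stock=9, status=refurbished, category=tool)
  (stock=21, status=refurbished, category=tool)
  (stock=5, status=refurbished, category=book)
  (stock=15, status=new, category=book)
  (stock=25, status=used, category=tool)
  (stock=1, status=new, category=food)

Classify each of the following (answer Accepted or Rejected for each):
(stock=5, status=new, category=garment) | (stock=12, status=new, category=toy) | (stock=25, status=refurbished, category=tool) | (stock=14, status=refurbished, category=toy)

Rejected, Accepted, Rejected, Accepted

The rule appears to be: category is toy.
(stock=5, status=new, category=garment): category is garment — does not fit, so Rejected. (stock=12, status=new, category=toy): category is toy — matches, so Accepted. (stock=25, status=refurbished, category=tool): category is tool — does not fit, so Rejected. (stock=14, status=refurbished, category=toy): category is toy — matches, so Accepted.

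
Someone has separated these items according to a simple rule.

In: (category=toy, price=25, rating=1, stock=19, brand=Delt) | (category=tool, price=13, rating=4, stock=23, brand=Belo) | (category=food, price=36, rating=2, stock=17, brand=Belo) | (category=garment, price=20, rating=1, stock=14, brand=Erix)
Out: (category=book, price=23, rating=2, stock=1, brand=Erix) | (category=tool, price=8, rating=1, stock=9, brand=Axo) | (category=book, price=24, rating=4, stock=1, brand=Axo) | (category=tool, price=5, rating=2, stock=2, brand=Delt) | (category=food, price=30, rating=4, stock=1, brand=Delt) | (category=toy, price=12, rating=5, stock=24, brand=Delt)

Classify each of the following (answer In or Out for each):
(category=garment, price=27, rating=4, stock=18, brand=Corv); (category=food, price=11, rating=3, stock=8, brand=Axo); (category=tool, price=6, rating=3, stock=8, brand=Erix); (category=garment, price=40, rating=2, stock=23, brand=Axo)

In, Out, Out, In

The common property of the 'In' items is: stock ≥ 2 AND price ≥ 13. No 'Out' item has it.
(category=garment, price=27, rating=4, stock=18, brand=Corv): In (stock = 18, price = 27).
(category=food, price=11, rating=3, stock=8, brand=Axo): Out (stock = 8, price = 11).
(category=tool, price=6, rating=3, stock=8, brand=Erix): Out (stock = 8, price = 6).
(category=garment, price=40, rating=2, stock=23, brand=Axo): In (stock = 23, price = 40).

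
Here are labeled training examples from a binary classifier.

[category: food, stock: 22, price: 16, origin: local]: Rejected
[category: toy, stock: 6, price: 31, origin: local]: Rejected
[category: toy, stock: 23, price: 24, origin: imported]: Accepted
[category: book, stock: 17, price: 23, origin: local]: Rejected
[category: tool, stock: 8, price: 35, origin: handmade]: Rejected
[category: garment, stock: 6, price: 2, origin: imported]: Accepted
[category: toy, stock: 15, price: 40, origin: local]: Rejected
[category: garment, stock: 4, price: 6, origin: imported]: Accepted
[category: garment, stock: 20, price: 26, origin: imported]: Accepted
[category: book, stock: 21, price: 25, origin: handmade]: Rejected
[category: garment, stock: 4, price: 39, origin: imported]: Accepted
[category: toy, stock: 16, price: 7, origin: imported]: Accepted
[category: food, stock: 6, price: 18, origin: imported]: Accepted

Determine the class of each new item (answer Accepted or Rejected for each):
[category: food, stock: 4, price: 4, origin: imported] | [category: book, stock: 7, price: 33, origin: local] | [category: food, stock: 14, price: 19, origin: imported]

Accepted, Rejected, Accepted

All 'Accepted' examples share one property — origin is imported — and every 'Rejected' example lacks it.
Accepted: [category: food, stock: 4, price: 4, origin: imported], since origin is imported. Rejected: [category: book, stock: 7, price: 33, origin: local], since origin is local. Accepted: [category: food, stock: 14, price: 19, origin: imported], since origin is imported.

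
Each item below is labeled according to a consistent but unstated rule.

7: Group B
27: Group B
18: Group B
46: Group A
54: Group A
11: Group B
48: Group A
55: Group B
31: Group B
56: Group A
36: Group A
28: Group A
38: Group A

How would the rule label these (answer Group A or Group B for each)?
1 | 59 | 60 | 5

The classifier is using: even AND at least 27.
1: Group B (1 is odd, 1 < 27).
59: Group B (59 is odd, 59 ≥ 27).
60: Group A (60 is even, 60 ≥ 27).
5: Group B (5 is odd, 5 < 27).

Group B, Group B, Group A, Group B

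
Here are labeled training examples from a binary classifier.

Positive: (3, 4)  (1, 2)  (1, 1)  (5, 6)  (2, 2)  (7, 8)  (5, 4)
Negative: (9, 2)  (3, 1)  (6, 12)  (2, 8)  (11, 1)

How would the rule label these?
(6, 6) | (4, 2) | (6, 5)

Positive, Negative, Positive

All 'Positive' examples share one property — |first − second| ≤ 1 — and every 'Negative' example lacks it.
(6, 6): |6−6| = 0 — has this property, so Positive.
(4, 2): |4−2| = 2 — does not pass, so Negative.
(6, 5): |6−5| = 1 — has this property, so Positive.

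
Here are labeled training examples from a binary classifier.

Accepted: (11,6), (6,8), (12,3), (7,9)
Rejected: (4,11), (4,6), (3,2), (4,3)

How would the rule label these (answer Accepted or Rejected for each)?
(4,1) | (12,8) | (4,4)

Rejected, Accepted, Rejected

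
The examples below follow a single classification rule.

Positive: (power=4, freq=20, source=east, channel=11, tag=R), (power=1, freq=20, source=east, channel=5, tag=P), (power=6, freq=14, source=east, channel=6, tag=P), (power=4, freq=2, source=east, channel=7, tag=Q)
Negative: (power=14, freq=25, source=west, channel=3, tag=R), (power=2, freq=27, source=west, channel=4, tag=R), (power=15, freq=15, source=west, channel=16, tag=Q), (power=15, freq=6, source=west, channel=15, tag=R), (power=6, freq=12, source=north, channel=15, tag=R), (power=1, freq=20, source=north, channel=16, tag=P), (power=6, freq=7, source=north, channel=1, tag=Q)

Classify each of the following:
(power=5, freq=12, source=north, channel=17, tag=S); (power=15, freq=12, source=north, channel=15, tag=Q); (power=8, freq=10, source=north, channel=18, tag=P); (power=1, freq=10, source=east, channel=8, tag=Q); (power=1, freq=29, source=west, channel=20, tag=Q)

Negative, Negative, Negative, Positive, Negative

All 'Positive' examples share one property — source is east — and every 'Negative' example lacks it.
(power=5, freq=12, source=north, channel=17, tag=S) → source is north → Negative. (power=15, freq=12, source=north, channel=15, tag=Q) → source is north → Negative. (power=8, freq=10, source=north, channel=18, tag=P) → source is north → Negative. (power=1, freq=10, source=east, channel=8, tag=Q) → source is east → Positive. (power=1, freq=29, source=west, channel=20, tag=Q) → source is west → Negative.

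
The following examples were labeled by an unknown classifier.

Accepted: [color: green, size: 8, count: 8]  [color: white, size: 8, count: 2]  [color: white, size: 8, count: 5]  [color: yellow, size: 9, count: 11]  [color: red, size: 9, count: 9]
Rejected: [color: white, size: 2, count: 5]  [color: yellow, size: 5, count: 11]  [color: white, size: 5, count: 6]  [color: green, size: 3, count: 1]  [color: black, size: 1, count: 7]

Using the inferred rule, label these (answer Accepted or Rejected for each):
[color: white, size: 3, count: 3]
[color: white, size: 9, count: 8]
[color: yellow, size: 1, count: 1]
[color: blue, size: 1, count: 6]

'Accepted' ⟺ size ≥ 8.
[color: white, size: 3, count: 3]: size = 3, does not satisfy this → Rejected.
[color: white, size: 9, count: 8]: size = 9, checks out → Accepted.
[color: yellow, size: 1, count: 1]: size = 1, does not satisfy this → Rejected.
[color: blue, size: 1, count: 6]: size = 1, does not satisfy this → Rejected.

Rejected, Accepted, Rejected, Rejected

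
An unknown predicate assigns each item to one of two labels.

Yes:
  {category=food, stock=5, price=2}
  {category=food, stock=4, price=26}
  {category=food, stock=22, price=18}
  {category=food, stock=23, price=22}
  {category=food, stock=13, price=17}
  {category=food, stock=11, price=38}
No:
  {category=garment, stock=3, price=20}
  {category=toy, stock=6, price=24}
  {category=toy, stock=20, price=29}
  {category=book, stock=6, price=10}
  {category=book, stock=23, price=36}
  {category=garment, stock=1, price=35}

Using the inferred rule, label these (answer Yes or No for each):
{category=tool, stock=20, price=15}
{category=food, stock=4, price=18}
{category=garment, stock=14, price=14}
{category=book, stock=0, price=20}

No, Yes, No, No

Comparing the two groups points to one rule — category is food.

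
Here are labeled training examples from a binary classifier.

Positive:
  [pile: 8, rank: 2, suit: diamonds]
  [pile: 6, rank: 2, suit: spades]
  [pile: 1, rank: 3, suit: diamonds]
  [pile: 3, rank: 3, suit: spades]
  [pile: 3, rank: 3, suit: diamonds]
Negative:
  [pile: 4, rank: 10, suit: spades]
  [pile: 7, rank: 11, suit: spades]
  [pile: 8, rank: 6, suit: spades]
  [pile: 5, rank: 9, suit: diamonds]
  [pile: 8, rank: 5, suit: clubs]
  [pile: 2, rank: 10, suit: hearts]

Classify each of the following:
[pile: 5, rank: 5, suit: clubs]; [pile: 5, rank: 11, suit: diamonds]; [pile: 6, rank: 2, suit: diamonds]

Negative, Negative, Positive

The common property of the 'Positive' items is: rank ≤ 3. No 'Negative' item has it.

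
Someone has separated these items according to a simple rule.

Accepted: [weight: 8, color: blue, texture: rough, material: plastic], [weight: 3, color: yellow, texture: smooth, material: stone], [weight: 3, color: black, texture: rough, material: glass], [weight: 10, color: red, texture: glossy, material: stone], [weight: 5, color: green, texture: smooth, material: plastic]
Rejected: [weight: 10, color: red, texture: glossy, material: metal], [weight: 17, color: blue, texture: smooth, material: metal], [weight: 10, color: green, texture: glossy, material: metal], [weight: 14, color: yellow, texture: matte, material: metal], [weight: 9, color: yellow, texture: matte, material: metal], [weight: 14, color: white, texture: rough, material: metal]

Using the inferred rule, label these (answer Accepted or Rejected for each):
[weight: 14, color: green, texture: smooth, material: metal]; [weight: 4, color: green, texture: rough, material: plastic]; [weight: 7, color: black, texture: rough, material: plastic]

One predicate separates the groups cleanly: material is not metal.

Rejected, Accepted, Accepted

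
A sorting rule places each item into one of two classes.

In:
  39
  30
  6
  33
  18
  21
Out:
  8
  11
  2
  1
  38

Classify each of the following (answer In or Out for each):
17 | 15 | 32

The rule appears to be: multiple of 3.

Out, In, Out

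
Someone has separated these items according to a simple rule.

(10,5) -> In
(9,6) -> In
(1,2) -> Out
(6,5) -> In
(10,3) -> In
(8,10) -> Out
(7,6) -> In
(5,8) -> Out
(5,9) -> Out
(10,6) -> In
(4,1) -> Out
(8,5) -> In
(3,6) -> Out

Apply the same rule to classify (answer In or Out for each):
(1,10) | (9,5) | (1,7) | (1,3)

The common property of the 'In' items is: first > second AND sum ≥ 9. No 'Out' item has it.
(1,10) — 1 < 10, 1+10 = 11, hence Out. (9,5) — 9 > 5, 9+5 = 14, hence In. (1,7) — 1 < 7, 1+7 = 8, hence Out. (1,3) — 1 < 3, 1+3 = 4, hence Out.

Out, In, Out, Out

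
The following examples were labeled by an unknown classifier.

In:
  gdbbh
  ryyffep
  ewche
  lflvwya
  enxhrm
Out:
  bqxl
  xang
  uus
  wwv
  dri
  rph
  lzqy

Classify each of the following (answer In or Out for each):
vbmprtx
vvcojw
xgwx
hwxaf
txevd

A rule that fits every label: length ≥ 5 — true of each 'In' example, false of each 'Out' one.

In, In, Out, In, In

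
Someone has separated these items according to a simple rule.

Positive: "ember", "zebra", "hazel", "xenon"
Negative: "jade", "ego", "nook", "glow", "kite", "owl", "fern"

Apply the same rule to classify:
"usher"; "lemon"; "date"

Rule: length 5. This holds for each 'Positive' example and fails for each 'Negative' one.
"usher" → length 5 → Positive.
"lemon" → length 5 → Positive.
"date" → length 4 → Negative.

Positive, Positive, Negative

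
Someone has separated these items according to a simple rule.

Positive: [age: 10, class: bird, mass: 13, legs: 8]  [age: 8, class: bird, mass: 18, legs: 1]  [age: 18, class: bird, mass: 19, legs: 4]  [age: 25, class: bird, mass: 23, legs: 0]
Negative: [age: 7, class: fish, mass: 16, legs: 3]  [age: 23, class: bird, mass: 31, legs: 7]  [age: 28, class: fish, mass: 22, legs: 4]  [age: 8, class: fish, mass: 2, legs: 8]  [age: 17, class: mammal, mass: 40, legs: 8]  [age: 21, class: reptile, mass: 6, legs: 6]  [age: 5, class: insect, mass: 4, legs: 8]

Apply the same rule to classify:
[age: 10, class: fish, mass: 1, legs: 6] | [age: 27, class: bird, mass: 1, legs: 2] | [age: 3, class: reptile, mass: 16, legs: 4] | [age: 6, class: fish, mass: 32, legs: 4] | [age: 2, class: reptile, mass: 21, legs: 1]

Negative, Positive, Negative, Negative, Negative

The common property of the 'Positive' items is: class is bird AND mass ≤ 23. No 'Negative' item has it.
[age: 10, class: fish, mass: 1, legs: 6] → class is fish, mass = 1 → Negative. [age: 27, class: bird, mass: 1, legs: 2] → class is bird, mass = 1 → Positive. [age: 3, class: reptile, mass: 16, legs: 4] → class is reptile, mass = 16 → Negative. [age: 6, class: fish, mass: 32, legs: 4] → class is fish, mass = 32 → Negative. [age: 2, class: reptile, mass: 21, legs: 1] → class is reptile, mass = 21 → Negative.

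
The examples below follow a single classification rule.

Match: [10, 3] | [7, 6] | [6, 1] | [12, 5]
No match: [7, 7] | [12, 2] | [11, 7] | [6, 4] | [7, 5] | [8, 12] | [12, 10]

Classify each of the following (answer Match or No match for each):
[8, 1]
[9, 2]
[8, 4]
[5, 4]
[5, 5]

Match, Match, No match, Match, No match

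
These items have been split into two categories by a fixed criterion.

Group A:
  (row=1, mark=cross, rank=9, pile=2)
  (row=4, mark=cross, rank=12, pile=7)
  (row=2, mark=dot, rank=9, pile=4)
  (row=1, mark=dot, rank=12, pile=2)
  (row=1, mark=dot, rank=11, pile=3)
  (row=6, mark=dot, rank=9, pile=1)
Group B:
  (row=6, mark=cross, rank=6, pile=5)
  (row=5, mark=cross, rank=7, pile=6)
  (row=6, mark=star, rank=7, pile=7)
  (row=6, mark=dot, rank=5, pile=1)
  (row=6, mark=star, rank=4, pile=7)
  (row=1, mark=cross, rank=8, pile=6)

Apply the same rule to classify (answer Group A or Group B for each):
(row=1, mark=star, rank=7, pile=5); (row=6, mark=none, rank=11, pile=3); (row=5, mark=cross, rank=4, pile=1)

Group B, Group A, Group B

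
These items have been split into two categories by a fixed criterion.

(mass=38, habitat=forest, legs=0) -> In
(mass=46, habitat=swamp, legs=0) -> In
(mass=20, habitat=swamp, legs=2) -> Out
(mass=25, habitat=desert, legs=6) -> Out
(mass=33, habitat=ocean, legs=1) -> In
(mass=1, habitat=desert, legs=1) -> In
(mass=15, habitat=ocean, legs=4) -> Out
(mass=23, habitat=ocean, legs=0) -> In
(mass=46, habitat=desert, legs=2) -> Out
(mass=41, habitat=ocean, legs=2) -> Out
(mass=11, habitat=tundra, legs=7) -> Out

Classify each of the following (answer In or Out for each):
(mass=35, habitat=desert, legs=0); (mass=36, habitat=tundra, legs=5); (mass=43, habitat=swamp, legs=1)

In, Out, In

The common property of the 'In' items is: legs ≤ 1. No 'Out' item has it.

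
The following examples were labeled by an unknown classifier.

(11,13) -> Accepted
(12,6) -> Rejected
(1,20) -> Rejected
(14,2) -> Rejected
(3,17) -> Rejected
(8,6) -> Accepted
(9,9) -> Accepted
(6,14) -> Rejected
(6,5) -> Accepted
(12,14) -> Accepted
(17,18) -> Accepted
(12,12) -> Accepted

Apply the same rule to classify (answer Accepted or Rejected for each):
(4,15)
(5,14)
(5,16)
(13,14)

Rejected, Rejected, Rejected, Accepted

'Accepted' ⟺ |first − second| ≤ 2.
(4,15) → |4−15| = 11 → Rejected.
(5,14) → |5−14| = 9 → Rejected.
(5,16) → |5−16| = 11 → Rejected.
(13,14) → |13−14| = 1 → Accepted.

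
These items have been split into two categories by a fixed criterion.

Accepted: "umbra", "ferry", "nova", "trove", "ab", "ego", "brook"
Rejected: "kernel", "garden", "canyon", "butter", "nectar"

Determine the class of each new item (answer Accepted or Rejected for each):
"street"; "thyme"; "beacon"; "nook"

Rejected, Accepted, Rejected, Accepted

One predicate separates the groups cleanly: length ≤ 5.
"street": length 6 — does not satisfy this, so Rejected. "thyme": length 5 — matches, so Accepted. "beacon": length 6 — does not satisfy this, so Rejected. "nook": length 4 — matches, so Accepted.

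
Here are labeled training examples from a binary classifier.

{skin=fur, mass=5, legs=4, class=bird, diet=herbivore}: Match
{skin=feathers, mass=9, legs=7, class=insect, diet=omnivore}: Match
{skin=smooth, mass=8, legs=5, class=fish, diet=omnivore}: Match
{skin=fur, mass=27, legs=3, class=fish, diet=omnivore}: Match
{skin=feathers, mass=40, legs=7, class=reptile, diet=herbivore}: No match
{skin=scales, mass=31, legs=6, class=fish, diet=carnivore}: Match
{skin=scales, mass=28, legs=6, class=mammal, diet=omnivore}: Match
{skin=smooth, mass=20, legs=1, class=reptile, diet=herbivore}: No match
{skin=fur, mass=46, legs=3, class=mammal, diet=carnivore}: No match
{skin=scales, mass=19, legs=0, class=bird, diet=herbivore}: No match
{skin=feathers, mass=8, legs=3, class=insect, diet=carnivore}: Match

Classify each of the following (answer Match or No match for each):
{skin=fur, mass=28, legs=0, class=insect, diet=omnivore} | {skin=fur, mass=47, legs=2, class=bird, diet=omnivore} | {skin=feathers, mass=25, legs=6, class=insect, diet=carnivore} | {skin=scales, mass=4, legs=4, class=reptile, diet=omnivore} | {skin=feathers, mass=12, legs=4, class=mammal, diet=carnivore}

Rule: legs ≥ 3 AND mass ≤ 31. This holds for each 'Match' example and fails for each 'No match' one.

No match, No match, Match, Match, Match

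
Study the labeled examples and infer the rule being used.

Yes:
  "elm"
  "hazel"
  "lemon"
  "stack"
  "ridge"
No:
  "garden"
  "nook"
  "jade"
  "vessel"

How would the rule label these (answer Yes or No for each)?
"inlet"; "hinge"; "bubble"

Yes, Yes, No

The distinguishing property — odd length — holds for all the 'Yes' cases and none of the 'No' cases.
"inlet": Yes (length 5). "hinge": Yes (length 5). "bubble": No (length 6).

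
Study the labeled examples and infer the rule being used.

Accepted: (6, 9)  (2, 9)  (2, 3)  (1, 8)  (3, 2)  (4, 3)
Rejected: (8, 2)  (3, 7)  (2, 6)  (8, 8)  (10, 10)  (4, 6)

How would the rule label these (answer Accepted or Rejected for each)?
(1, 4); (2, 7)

One predicate separates the groups cleanly: sum is odd.

Accepted, Accepted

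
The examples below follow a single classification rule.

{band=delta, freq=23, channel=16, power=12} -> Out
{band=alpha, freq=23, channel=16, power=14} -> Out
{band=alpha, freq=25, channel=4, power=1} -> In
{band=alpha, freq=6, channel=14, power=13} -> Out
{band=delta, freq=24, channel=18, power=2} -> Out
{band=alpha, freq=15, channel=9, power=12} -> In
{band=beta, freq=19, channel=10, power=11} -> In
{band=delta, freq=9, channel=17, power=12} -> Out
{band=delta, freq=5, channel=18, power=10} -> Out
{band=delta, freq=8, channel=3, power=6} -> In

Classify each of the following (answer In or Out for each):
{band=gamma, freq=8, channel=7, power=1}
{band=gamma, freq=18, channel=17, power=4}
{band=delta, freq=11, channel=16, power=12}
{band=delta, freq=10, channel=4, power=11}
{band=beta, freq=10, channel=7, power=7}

The rule appears to be: channel ≤ 10.
{band=gamma, freq=8, channel=7, power=1}: channel = 7 — passes, so In.
{band=gamma, freq=18, channel=17, power=4}: channel = 17 — doesn't match, so Out.
{band=delta, freq=11, channel=16, power=12}: channel = 16 — doesn't match, so Out.
{band=delta, freq=10, channel=4, power=11}: channel = 4 — passes, so In.
{band=beta, freq=10, channel=7, power=7}: channel = 7 — passes, so In.

In, Out, Out, In, In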